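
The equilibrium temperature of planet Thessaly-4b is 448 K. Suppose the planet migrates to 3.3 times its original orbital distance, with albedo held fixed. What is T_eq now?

T_eq ∝ L^(1/4) · d^(−1/2).
T′ = 448 / 3.3^(1/2) = 247 K.

T_eq ≈ 247 K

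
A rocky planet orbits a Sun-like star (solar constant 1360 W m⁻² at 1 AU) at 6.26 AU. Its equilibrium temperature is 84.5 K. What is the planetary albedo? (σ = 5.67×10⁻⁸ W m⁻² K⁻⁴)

Flux at 6.26 AU: S = 1360/6.26² = 34.7 W m⁻².
From T_eq⁴ = S(1−A)/(4σ): 1−A = 4σT_eq⁴/S.
1−A = 4 × 5.67×10⁻⁸ × (84.5)⁴ / 34.7 = 0.333.

A ≈ 0.67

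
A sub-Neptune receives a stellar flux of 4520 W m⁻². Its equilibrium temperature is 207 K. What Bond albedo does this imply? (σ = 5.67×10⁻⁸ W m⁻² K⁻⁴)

From T_eq⁴ = S(1−A)/(4σ): 1−A = 4σT_eq⁴/S.
1−A = 4 × 5.67×10⁻⁸ × (207)⁴ / 4520 = 0.092.

A ≈ 0.91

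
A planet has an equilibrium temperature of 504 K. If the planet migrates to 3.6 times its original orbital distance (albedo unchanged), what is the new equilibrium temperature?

T_eq ≈ 266 K

T_eq ∝ L^(1/4) · d^(−1/2).
T′ = 504 / 3.6^(1/2) = 266 K.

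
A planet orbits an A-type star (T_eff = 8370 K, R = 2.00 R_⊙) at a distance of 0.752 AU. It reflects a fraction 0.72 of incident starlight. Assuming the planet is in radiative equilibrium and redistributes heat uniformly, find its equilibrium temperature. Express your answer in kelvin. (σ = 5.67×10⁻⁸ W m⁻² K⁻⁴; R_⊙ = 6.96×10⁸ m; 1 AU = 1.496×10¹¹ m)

T_eq ≈ 479 K

R_⋆ = 2.00 × 6.96×10⁸ = 1.39×10⁹ m.
d = 0.752 AU = 1.12×10¹¹ m.
L = 4πR_⋆²σT_⋆⁴ = 4π(1.39×10⁹)² × 5.67×10⁻⁸ × (8370)⁴ = 6.78×10²⁷ W.
S = L/(4πd²) = 4.26×10⁴ W m⁻².
Energy balance: absorbed = emitted ⇒ πR²·S(1−A) = 4πR²·σT_eq⁴, so T_eq⁴ = S(1−A)/(4σ).
T_eq = [4.26×10⁴ × 0.28 / (4 × 5.67×10⁻⁸)]^(1/4) = (5.26×10¹⁰)^(1/4) = 479 K.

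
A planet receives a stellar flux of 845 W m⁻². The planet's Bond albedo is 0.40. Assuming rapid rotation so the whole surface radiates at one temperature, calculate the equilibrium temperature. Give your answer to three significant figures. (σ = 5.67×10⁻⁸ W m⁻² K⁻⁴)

Energy balance: absorbed = emitted ⇒ πR²·S(1−A) = 4πR²·σT_eq⁴, so T_eq⁴ = S(1−A)/(4σ).
T_eq = [845 × 0.60 / (4 × 5.67×10⁻⁸)]^(1/4) = (2.24×10⁹)^(1/4) = 217 K.

T_eq ≈ 217 K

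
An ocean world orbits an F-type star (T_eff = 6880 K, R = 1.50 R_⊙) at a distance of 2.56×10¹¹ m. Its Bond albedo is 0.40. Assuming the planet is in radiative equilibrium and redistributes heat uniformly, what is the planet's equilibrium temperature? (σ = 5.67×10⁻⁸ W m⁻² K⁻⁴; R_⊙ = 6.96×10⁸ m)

R_⋆ = 1.50 × 6.96×10⁸ = 1.04×10⁹ m.
L = 4πR_⋆²σT_⋆⁴ = 4π(1.04×10⁹)² × 5.67×10⁻⁸ × (6880)⁴ = 1.74×10²⁷ W.
S = L/(4πd²) = 2110 W m⁻².
Energy balance: absorbed = emitted ⇒ πR²·S(1−A) = 4πR²·σT_eq⁴, so T_eq⁴ = S(1−A)/(4σ).
T_eq = [2110 × 0.60 / (4 × 5.67×10⁻⁸)]^(1/4) = (5.59×10⁹)^(1/4) = 273 K.

T_eq ≈ 273 K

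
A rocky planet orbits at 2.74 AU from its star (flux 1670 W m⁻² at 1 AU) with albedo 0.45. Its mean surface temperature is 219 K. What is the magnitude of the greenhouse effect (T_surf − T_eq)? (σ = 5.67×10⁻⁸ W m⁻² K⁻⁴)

ΔT ≈ 66.6 K

S = 1670/2.74² = 222.4 W m⁻².
T_eq = [S(1−A)/(4σ)]^(1/4) = [222.4×0.55/(4×5.67×10⁻⁸)]^(1/4) = 152.4 K.
ΔT = T_surf − T_eq = 219 − 152.4.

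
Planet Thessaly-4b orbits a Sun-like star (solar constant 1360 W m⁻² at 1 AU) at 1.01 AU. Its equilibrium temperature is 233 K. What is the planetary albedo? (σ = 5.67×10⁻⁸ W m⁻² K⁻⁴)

A ≈ 0.50

Flux at 1.01 AU: S = 1360/1.01² = 1330 W m⁻².
From T_eq⁴ = S(1−A)/(4σ): 1−A = 4σT_eq⁴/S.
1−A = 4 × 5.67×10⁻⁸ × (233)⁴ / 1330 = 0.501.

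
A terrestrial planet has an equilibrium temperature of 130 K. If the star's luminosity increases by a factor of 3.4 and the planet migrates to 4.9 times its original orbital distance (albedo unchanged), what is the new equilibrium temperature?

T_eq ∝ L^(1/4) · d^(−1/2).
T′ = 130 × 3.4^(1/4) / 4.9^(1/2) = 79.7 K.

T_eq ≈ 79.7 K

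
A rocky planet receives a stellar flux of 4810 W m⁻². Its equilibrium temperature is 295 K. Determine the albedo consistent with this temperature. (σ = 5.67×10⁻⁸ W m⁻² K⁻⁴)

From T_eq⁴ = S(1−A)/(4σ): 1−A = 4σT_eq⁴/S.
1−A = 4 × 5.67×10⁻⁸ × (295)⁴ / 4810 = 0.357.

A ≈ 0.64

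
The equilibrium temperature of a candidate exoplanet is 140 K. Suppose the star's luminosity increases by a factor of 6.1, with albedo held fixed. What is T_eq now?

T_eq ∝ L^(1/4) · d^(−1/2).
T′ = 140 × 6.1^(1/4) = 220 K.

T_eq ≈ 220 K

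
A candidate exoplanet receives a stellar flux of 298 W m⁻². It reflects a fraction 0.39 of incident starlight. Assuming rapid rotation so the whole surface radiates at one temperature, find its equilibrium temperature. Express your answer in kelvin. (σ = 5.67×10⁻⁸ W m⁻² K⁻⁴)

Energy balance: absorbed = emitted ⇒ πR²·S(1−A) = 4πR²·σT_eq⁴, so T_eq⁴ = S(1−A)/(4σ).
T_eq = [298 × 0.61 / (4 × 5.67×10⁻⁸)]^(1/4) = (8.01×10⁸)^(1/4) = 168 K.

T_eq ≈ 168 K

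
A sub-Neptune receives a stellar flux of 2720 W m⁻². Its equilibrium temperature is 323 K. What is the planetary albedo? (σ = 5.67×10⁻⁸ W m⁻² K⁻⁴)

A ≈ 0.09

From T_eq⁴ = S(1−A)/(4σ): 1−A = 4σT_eq⁴/S.
1−A = 4 × 5.67×10⁻⁸ × (323)⁴ / 2720 = 0.908.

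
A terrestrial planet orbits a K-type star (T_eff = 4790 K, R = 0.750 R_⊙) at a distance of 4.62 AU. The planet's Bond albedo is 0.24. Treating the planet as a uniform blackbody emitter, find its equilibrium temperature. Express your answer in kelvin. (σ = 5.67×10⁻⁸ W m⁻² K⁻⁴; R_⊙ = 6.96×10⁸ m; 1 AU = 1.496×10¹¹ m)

T_eq ≈ 86.9 K

R_⋆ = 0.750 × 6.96×10⁸ = 5.22×10⁸ m.
d = 4.62 AU = 6.91×10¹¹ m.
L = 4πR_⋆²σT_⋆⁴ = 4π(5.22×10⁸)² × 5.67×10⁻⁸ × (4790)⁴ = 1.02×10²⁶ W.
S = L/(4πd²) = 17.0 W m⁻².
Energy balance: absorbed = emitted ⇒ πR²·S(1−A) = 4πR²·σT_eq⁴, so T_eq⁴ = S(1−A)/(4σ).
T_eq = [17.0 × 0.76 / (4 × 5.67×10⁻⁸)]^(1/4) = (5.71×10⁷)^(1/4) = 86.9 K.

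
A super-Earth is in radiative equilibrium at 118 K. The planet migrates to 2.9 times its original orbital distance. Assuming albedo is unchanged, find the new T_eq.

T_eq ≈ 69.3 K

T_eq ∝ L^(1/4) · d^(−1/2).
T′ = 118 / 2.9^(1/2) = 69.3 K.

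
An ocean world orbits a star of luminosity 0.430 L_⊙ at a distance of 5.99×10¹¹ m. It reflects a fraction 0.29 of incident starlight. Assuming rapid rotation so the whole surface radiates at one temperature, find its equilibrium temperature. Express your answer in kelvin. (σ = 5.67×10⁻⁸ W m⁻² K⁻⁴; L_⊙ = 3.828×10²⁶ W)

L = 0.430 × 3.828×10²⁶ = 1.65×10²⁶ W.
Flux: S = L/(4πd²) = 1.65×10²⁶/(4π×(5.99×10¹¹)²) = 36.5 W m⁻².
Energy balance: absorbed = emitted ⇒ πR²·S(1−A) = 4πR²·σT_eq⁴, so T_eq⁴ = S(1−A)/(4σ).
T_eq = [36.5 × 0.71 / (4 × 5.67×10⁻⁸)]^(1/4) = (1.14×10⁸)^(1/4) = 103 K.

T_eq ≈ 103 K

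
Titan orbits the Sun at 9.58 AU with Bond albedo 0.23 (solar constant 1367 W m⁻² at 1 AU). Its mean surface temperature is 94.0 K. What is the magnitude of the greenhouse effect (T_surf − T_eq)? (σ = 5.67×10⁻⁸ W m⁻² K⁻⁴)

ΔT ≈ 9.7 K

S = 1367/9.58² = 14.89 W m⁻².
T_eq = [S(1−A)/(4σ)]^(1/4) = [14.89×0.77/(4×5.67×10⁻⁸)]^(1/4) = 84.3 K.
ΔT = T_surf − T_eq = 94 − 84.3.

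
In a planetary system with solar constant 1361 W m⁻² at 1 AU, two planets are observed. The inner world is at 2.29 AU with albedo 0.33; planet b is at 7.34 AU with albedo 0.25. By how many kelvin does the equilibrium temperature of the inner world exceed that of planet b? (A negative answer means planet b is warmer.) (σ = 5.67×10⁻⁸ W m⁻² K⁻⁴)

ΔT ≈ 70.8 K

T_eq = [S₀(1−A)/(4σd²)]^(1/4), so T ∝ (1−A)^(1/4) / √d.
T₁ = [1361×0.67/(4×5.67×10⁻⁸×2.29²)]^(1/4) = 166.40 K.
T₂ = [1361×0.75/(4×5.67×10⁻⁸×7.34²)]^(1/4) = 95.60 K.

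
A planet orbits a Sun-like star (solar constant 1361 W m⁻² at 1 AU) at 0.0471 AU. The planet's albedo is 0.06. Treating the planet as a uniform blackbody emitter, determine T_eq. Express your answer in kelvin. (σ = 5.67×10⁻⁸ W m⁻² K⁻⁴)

Flux at 0.0471 AU: S = 1361/0.0471² = 6.14×10⁵ W m⁻².
Energy balance: absorbed = emitted ⇒ πR²·S(1−A) = 4πR²·σT_eq⁴, so T_eq⁴ = S(1−A)/(4σ).
T_eq = [6.14×10⁵ × 0.94 / (4 × 5.67×10⁻⁸)]^(1/4) = (2.54×10¹²)^(1/4) = 1260 K.

T_eq ≈ 1260 K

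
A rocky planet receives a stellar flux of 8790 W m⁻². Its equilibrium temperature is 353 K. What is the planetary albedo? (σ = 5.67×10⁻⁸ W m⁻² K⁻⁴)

A ≈ 0.60

From T_eq⁴ = S(1−A)/(4σ): 1−A = 4σT_eq⁴/S.
1−A = 4 × 5.67×10⁻⁸ × (353)⁴ / 8790 = 0.401.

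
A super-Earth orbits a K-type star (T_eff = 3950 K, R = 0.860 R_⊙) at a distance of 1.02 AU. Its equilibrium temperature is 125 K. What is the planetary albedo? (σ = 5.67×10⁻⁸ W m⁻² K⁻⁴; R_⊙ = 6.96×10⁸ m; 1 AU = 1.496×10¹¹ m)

A ≈ 0.74

R_⋆ = 0.860 × 6.96×10⁸ = 5.99×10⁸ m.
d = 1.02 AU = 1.53×10¹¹ m.
L = 4πR_⋆²σT_⋆⁴ = 4π(5.99×10⁸)² × 5.67×10⁻⁸ × (3950)⁴ = 6.21×10²⁵ W.
S = L/(4πd²) = 212 W m⁻².
From T_eq⁴ = S(1−A)/(4σ): 1−A = 4σT_eq⁴/S.
1−A = 4 × 5.67×10⁻⁸ × (125)⁴ / 212 = 0.261.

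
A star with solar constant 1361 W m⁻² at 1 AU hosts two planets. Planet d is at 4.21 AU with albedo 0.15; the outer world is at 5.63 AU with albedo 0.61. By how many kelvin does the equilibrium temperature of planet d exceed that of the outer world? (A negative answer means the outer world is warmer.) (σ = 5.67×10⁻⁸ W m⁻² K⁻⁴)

ΔT ≈ 37.5 K

T_eq = [S₀(1−A)/(4σd²)]^(1/4), so T ∝ (1−A)^(1/4) / √d.
T₁ = [1361×0.85/(4×5.67×10⁻⁸×4.21²)]^(1/4) = 130.25 K.
T₂ = [1361×0.39/(4×5.67×10⁻⁸×5.63²)]^(1/4) = 92.70 K.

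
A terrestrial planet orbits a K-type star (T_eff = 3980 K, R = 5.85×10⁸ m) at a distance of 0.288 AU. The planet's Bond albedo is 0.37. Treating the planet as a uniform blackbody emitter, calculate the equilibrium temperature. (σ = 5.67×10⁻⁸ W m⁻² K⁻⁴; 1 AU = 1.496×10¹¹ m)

T_eq ≈ 292 K

d = 0.288 AU = 4.31×10¹⁰ m.
L = 4πR_⋆²σT_⋆⁴ = 4π(5.85×10⁸)² × 5.67×10⁻⁸ × (3980)⁴ = 6.12×10²⁵ W.
S = L/(4πd²) = 2620 W m⁻².
Energy balance: absorbed = emitted ⇒ πR²·S(1−A) = 4πR²·σT_eq⁴, so T_eq⁴ = S(1−A)/(4σ).
T_eq = [2620 × 0.63 / (4 × 5.67×10⁻⁸)]^(1/4) = (7.29×10⁹)^(1/4) = 292 K.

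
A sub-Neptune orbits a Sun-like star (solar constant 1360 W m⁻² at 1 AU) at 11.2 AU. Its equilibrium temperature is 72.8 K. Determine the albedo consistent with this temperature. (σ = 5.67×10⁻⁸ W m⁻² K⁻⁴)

Flux at 11.2 AU: S = 1360/11.2² = 10.8 W m⁻².
From T_eq⁴ = S(1−A)/(4σ): 1−A = 4σT_eq⁴/S.
1−A = 4 × 5.67×10⁻⁸ × (72.8)⁴ / 10.8 = 0.588.

A ≈ 0.41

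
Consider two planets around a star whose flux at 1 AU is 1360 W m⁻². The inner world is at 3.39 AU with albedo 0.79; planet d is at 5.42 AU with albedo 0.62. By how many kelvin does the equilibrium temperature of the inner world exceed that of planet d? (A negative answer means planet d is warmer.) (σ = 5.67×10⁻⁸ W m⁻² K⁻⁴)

T_eq = [S₀(1−A)/(4σd²)]^(1/4), so T ∝ (1−A)^(1/4) / √d.
T₁ = [1360×0.21/(4×5.67×10⁻⁸×3.39²)]^(1/4) = 102.31 K.
T₂ = [1360×0.38/(4×5.67×10⁻⁸×5.42²)]^(1/4) = 93.85 K.

ΔT ≈ 8.5 K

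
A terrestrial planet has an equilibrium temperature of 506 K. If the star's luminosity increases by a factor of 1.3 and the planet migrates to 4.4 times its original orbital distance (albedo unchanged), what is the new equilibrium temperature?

T_eq ∝ L^(1/4) · d^(−1/2).
T′ = 506 × 1.3^(1/4) / 4.4^(1/2) = 258 K.

T_eq ≈ 258 K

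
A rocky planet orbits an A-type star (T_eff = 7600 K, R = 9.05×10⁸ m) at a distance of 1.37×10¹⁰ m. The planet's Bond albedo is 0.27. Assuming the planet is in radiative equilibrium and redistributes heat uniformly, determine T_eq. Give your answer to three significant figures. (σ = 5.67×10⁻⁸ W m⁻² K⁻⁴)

T_eq ≈ 1280 K

L = 4πR_⋆²σT_⋆⁴ = 4π(9.05×10⁸)² × 5.67×10⁻⁸ × (7600)⁴ = 1.95×10²⁷ W.
S = L/(4πd²) = 8.25×10⁵ W m⁻².
Energy balance: absorbed = emitted ⇒ πR²·S(1−A) = 4πR²·σT_eq⁴, so T_eq⁴ = S(1−A)/(4σ).
T_eq = [8.25×10⁵ × 0.73 / (4 × 5.67×10⁻⁸)]^(1/4) = (2.66×10¹²)^(1/4) = 1280 K.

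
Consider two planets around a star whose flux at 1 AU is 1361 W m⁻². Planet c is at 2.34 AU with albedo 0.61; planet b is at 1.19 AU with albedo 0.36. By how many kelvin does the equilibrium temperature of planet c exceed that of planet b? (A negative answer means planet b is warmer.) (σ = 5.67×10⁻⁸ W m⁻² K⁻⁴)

ΔT ≈ -84.4 K

T_eq = [S₀(1−A)/(4σd²)]^(1/4), so T ∝ (1−A)^(1/4) / √d.
T₁ = [1361×0.39/(4×5.67×10⁻⁸×2.34²)]^(1/4) = 143.78 K.
T₂ = [1361×0.64/(4×5.67×10⁻⁸×1.19²)]^(1/4) = 228.21 K.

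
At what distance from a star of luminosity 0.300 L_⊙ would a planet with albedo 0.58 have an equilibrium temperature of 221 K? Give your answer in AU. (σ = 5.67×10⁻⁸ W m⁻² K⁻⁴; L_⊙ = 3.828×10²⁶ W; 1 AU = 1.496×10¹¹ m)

L = 0.300 × 3.828×10²⁶ = 1.15×10²⁶ W.
From T_eq⁴ = L(1−A)/(16πσd²): d = √[L(1−A)/(16πσT_eq⁴)].
d = √[1.15×10²⁶ × 0.42 / (16π × 5.67×10⁻⁸ × (221)⁴)] = 8.42×10¹⁰ m = 0.563 AU.

d ≈ 0.563 AU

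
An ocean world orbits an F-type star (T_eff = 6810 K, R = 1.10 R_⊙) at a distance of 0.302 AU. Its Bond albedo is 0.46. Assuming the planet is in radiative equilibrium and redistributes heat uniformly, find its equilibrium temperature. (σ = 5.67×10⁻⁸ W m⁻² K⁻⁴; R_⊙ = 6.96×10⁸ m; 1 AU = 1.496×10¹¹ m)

R_⋆ = 1.10 × 6.96×10⁸ = 7.66×10⁸ m.
d = 0.302 AU = 4.52×10¹⁰ m.
L = 4πR_⋆²σT_⋆⁴ = 4π(7.66×10⁸)² × 5.67×10⁻⁸ × (6810)⁴ = 8.98×10²⁶ W.
S = L/(4πd²) = 3.50×10⁴ W m⁻².
Energy balance: absorbed = emitted ⇒ πR²·S(1−A) = 4πR²·σT_eq⁴, so T_eq⁴ = S(1−A)/(4σ).
T_eq = [3.50×10⁴ × 0.54 / (4 × 5.67×10⁻⁸)]^(1/4) = (8.34×10¹⁰)^(1/4) = 537 K.

T_eq ≈ 537 K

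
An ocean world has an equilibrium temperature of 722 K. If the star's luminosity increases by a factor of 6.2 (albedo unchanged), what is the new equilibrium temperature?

T_eq ∝ L^(1/4) · d^(−1/2).
T′ = 722 × 6.2^(1/4) = 1140 K.

T_eq ≈ 1140 K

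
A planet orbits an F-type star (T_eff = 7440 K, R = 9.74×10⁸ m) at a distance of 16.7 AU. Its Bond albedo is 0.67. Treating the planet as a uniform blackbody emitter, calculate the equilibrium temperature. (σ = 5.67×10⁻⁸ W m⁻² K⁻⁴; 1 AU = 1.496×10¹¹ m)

T_eq ≈ 78.7 K

d = 16.7 AU = 2.50×10¹² m.
L = 4πR_⋆²σT_⋆⁴ = 4π(9.74×10⁸)² × 5.67×10⁻⁸ × (7440)⁴ = 2.07×10²⁷ W.
S = L/(4πd²) = 26.4 W m⁻².
Energy balance: absorbed = emitted ⇒ πR²·S(1−A) = 4πR²·σT_eq⁴, so T_eq⁴ = S(1−A)/(4σ).
T_eq = [26.4 × 0.33 / (4 × 5.67×10⁻⁸)]^(1/4) = (3.84×10⁷)^(1/4) = 78.7 K.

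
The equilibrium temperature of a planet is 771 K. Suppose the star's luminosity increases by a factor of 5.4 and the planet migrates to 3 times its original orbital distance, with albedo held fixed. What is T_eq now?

T_eq ≈ 679 K

T_eq ∝ L^(1/4) · d^(−1/2).
T′ = 771 × 5.4^(1/4) / 3^(1/2) = 679 K.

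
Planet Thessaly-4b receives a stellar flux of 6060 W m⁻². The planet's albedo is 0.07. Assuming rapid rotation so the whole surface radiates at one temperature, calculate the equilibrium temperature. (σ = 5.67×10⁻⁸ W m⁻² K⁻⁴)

T_eq ≈ 397 K

Energy balance: absorbed = emitted ⇒ πR²·S(1−A) = 4πR²·σT_eq⁴, so T_eq⁴ = S(1−A)/(4σ).
T_eq = [6060 × 0.93 / (4 × 5.67×10⁻⁸)]^(1/4) = (2.48×10¹⁰)^(1/4) = 397 K.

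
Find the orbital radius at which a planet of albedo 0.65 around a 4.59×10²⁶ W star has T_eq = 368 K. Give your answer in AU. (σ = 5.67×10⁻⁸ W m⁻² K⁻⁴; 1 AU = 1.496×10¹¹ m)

From T_eq⁴ = L(1−A)/(16πσd²): d = √[L(1−A)/(16πσT_eq⁴)].
d = √[4.59×10²⁶ × 0.35 / (16π × 5.67×10⁻⁸ × (368)⁴)] = 5.54×10¹⁰ m = 0.371 AU.

d ≈ 0.371 AU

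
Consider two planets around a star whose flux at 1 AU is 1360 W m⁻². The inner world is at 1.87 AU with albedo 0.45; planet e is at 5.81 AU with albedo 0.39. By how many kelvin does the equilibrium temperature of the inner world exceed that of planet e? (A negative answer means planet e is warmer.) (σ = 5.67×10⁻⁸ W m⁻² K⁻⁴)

T_eq = [S₀(1−A)/(4σd²)]^(1/4), so T ∝ (1−A)^(1/4) / √d.
T₁ = [1360×0.55/(4×5.67×10⁻⁸×1.87²)]^(1/4) = 175.24 K.
T₂ = [1360×0.61/(4×5.67×10⁻⁸×5.81²)]^(1/4) = 102.03 K.

ΔT ≈ 73.2 K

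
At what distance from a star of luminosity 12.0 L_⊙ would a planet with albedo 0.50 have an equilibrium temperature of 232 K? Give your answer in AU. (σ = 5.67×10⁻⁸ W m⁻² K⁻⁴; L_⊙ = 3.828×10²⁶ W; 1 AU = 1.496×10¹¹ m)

d ≈ 3.53 AU

L = 12.0 × 3.828×10²⁶ = 4.59×10²⁷ W.
From T_eq⁴ = L(1−A)/(16πσd²): d = √[L(1−A)/(16πσT_eq⁴)].
d = √[4.59×10²⁷ × 0.50 / (16π × 5.67×10⁻⁸ × (232)⁴)] = 5.27×10¹¹ m = 3.53 AU.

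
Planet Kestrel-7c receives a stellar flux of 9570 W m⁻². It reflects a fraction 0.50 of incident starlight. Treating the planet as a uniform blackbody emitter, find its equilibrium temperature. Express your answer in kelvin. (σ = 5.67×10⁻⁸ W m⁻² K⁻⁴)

Energy balance: absorbed = emitted ⇒ πR²·S(1−A) = 4πR²·σT_eq⁴, so T_eq⁴ = S(1−A)/(4σ).
T_eq = [9570 × 0.50 / (4 × 5.67×10⁻⁸)]^(1/4) = (2.11×10¹⁰)^(1/4) = 381 K.

T_eq ≈ 381 K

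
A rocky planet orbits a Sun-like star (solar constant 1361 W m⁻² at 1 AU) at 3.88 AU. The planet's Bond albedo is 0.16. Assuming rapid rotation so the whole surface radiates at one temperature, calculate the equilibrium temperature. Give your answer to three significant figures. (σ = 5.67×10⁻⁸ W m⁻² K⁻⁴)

Flux at 3.88 AU: S = 1361/3.88² = 90.4 W m⁻².
Energy balance: absorbed = emitted ⇒ πR²·S(1−A) = 4πR²·σT_eq⁴, so T_eq⁴ = S(1−A)/(4σ).
T_eq = [90.4 × 0.84 / (4 × 5.67×10⁻⁸)]^(1/4) = (3.35×10⁸)^(1/4) = 135 K.

T_eq ≈ 135 K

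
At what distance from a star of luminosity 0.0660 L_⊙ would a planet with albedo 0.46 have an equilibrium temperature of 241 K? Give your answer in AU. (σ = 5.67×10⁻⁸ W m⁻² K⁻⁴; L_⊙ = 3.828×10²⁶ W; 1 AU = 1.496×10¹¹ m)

L = 0.0660 × 3.828×10²⁶ = 2.53×10²⁵ W.
From T_eq⁴ = L(1−A)/(16πσd²): d = √[L(1−A)/(16πσT_eq⁴)].
d = √[2.53×10²⁵ × 0.54 / (16π × 5.67×10⁻⁸ × (241)⁴)] = 3.77×10¹⁰ m = 0.252 AU.

d ≈ 0.252 AU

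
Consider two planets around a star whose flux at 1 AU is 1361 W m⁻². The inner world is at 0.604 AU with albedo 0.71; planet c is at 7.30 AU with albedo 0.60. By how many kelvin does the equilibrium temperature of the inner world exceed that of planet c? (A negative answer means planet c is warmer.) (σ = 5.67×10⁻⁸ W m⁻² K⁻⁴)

T_eq = [S₀(1−A)/(4σd²)]^(1/4), so T ∝ (1−A)^(1/4) / √d.
T₁ = [1361×0.29/(4×5.67×10⁻⁸×0.604²)]^(1/4) = 262.81 K.
T₂ = [1361×0.40/(4×5.67×10⁻⁸×7.30²)]^(1/4) = 81.92 K.

ΔT ≈ 180.9 K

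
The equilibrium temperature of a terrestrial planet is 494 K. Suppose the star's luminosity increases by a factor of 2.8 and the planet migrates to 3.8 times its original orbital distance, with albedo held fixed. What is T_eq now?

T_eq ∝ L^(1/4) · d^(−1/2).
T′ = 494 × 2.8^(1/4) / 3.8^(1/2) = 328 K.

T_eq ≈ 328 K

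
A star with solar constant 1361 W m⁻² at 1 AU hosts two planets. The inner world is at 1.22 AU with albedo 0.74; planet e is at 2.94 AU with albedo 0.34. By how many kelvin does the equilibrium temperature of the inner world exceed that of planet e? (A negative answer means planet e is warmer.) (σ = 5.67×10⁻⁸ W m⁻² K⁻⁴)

ΔT ≈ 33.6 K

T_eq = [S₀(1−A)/(4σd²)]^(1/4), so T ∝ (1−A)^(1/4) / √d.
T₁ = [1361×0.26/(4×5.67×10⁻⁸×1.22²)]^(1/4) = 179.94 K.
T₂ = [1361×0.66/(4×5.67×10⁻⁸×2.94²)]^(1/4) = 146.31 K.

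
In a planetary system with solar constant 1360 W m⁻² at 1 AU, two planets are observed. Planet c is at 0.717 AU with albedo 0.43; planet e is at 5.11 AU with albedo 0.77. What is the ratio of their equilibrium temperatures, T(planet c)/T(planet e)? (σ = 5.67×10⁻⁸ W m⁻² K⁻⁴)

T₁/T₂ ≈ 3.350

T_eq = [S₀(1−A)/(4σd²)]^(1/4), so T ∝ (1−A)^(1/4) / √d.
T₁ = [1360×0.57/(4×5.67×10⁻⁸×0.717²)]^(1/4) = 285.55 K.
T₂ = [1360×0.23/(4×5.67×10⁻⁸×5.11²)]^(1/4) = 85.25 K.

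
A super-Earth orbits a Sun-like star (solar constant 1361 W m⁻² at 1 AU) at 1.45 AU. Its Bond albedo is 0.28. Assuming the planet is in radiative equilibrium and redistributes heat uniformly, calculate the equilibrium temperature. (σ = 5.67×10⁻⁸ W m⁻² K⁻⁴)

T_eq ≈ 213 K

Flux at 1.45 AU: S = 1361/1.45² = 647 W m⁻².
Energy balance: absorbed = emitted ⇒ πR²·S(1−A) = 4πR²·σT_eq⁴, so T_eq⁴ = S(1−A)/(4σ).
T_eq = [647 × 0.72 / (4 × 5.67×10⁻⁸)]^(1/4) = (2.05×10⁹)^(1/4) = 213 K.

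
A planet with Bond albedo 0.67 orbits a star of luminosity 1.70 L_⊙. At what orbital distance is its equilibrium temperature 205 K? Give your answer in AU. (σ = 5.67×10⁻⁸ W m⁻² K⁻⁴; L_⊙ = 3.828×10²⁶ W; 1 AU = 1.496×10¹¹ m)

d ≈ 1.38 AU

L = 1.70 × 3.828×10²⁶ = 6.51×10²⁶ W.
From T_eq⁴ = L(1−A)/(16πσd²): d = √[L(1−A)/(16πσT_eq⁴)].
d = √[6.51×10²⁶ × 0.33 / (16π × 5.67×10⁻⁸ × (205)⁴)] = 2.07×10¹¹ m = 1.38 AU.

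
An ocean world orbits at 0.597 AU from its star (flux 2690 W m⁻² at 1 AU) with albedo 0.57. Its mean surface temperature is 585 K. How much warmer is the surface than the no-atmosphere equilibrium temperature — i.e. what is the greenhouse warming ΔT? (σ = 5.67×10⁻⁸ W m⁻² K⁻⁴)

ΔT ≈ 239.1 K

S = 2690/0.597² = 7548 W m⁻².
T_eq = [S(1−A)/(4σ)]^(1/4) = [7548×0.43/(4×5.67×10⁻⁸)]^(1/4) = 345.9 K.
ΔT = T_surf − T_eq = 585 − 345.9.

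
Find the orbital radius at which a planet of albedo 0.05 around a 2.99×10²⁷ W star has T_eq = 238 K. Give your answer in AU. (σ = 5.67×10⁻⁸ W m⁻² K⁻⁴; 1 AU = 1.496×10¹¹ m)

d ≈ 3.73 AU

From T_eq⁴ = L(1−A)/(16πσd²): d = √[L(1−A)/(16πσT_eq⁴)].
d = √[2.99×10²⁷ × 0.95 / (16π × 5.67×10⁻⁸ × (238)⁴)] = 5.57×10¹¹ m = 3.73 AU.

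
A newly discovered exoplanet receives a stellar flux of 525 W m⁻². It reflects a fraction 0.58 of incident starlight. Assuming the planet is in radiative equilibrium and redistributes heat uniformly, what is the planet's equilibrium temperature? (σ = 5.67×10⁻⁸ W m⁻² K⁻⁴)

Energy balance: absorbed = emitted ⇒ πR²·S(1−A) = 4πR²·σT_eq⁴, so T_eq⁴ = S(1−A)/(4σ).
T_eq = [525 × 0.42 / (4 × 5.67×10⁻⁸)]^(1/4) = (9.72×10⁸)^(1/4) = 177 K.

T_eq ≈ 177 K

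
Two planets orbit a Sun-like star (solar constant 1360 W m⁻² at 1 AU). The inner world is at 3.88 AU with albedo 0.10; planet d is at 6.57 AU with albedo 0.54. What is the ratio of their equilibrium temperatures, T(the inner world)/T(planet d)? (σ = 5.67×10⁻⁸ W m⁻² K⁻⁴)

T₁/T₂ ≈ 1.539

T_eq = [S₀(1−A)/(4σd²)]^(1/4), so T ∝ (1−A)^(1/4) / √d.
T₁ = [1360×0.90/(4×5.67×10⁻⁸×3.88²)]^(1/4) = 137.60 K.
T₂ = [1360×0.46/(4×5.67×10⁻⁸×6.57²)]^(1/4) = 89.41 K.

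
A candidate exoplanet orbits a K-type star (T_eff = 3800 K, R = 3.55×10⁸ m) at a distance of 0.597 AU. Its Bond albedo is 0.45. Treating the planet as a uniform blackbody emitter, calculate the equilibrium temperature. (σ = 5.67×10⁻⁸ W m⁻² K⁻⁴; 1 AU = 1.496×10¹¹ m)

T_eq ≈ 146 K

d = 0.597 AU = 8.93×10¹⁰ m.
L = 4πR_⋆²σT_⋆⁴ = 4π(3.55×10⁸)² × 5.67×10⁻⁸ × (3800)⁴ = 1.87×10²⁵ W.
S = L/(4πd²) = 187 W m⁻².
Energy balance: absorbed = emitted ⇒ πR²·S(1−A) = 4πR²·σT_eq⁴, so T_eq⁴ = S(1−A)/(4σ).
T_eq = [187 × 0.55 / (4 × 5.67×10⁻⁸)]^(1/4) = (4.53×10⁸)^(1/4) = 146 K.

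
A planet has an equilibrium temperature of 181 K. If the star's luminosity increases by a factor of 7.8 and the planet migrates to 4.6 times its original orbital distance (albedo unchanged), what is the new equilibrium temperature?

T_eq ≈ 141 K

T_eq ∝ L^(1/4) · d^(−1/2).
T′ = 181 × 7.8^(1/4) / 4.6^(1/2) = 141 K.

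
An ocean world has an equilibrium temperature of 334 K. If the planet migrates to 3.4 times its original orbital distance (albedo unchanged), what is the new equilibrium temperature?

T_eq ≈ 181 K

T_eq ∝ L^(1/4) · d^(−1/2).
T′ = 334 / 3.4^(1/2) = 181 K.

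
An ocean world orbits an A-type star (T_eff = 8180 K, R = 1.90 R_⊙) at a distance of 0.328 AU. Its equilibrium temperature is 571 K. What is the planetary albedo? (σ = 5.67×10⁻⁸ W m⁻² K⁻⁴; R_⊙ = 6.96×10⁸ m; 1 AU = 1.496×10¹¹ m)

R_⋆ = 1.90 × 6.96×10⁸ = 1.32×10⁹ m.
d = 0.328 AU = 4.91×10¹⁰ m.
L = 4πR_⋆²σT_⋆⁴ = 4π(1.32×10⁹)² × 5.67×10⁻⁸ × (8180)⁴ = 5.58×10²⁷ W.
S = L/(4πd²) = 1.84×10⁵ W m⁻².
From T_eq⁴ = S(1−A)/(4σ): 1−A = 4σT_eq⁴/S.
1−A = 4 × 5.67×10⁻⁸ × (571)⁴ / 1.84×10⁵ = 0.131.

A ≈ 0.87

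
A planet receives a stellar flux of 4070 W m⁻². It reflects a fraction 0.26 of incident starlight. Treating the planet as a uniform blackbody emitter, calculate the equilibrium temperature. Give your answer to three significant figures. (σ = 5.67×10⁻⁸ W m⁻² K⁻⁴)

Energy balance: absorbed = emitted ⇒ πR²·S(1−A) = 4πR²·σT_eq⁴, so T_eq⁴ = S(1−A)/(4σ).
T_eq = [4070 × 0.74 / (4 × 5.67×10⁻⁸)]^(1/4) = (1.33×10¹⁰)^(1/4) = 339 K.

T_eq ≈ 339 K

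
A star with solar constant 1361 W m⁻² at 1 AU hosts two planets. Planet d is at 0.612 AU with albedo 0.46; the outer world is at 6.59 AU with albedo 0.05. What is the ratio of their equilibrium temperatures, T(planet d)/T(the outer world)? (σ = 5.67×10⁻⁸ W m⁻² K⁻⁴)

T_eq = [S₀(1−A)/(4σd²)]^(1/4), so T ∝ (1−A)^(1/4) / √d.
T₁ = [1361×0.54/(4×5.67×10⁻⁸×0.612²)]^(1/4) = 304.98 K.
T₂ = [1361×0.95/(4×5.67×10⁻⁸×6.59²)]^(1/4) = 107.04 K.

T₁/T₂ ≈ 2.849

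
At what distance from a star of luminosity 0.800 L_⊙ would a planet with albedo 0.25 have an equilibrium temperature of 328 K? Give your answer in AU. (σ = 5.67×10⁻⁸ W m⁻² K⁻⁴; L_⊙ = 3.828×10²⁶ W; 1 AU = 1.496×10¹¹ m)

d ≈ 0.558 AU

L = 0.800 × 3.828×10²⁶ = 3.06×10²⁶ W.
From T_eq⁴ = L(1−A)/(16πσd²): d = √[L(1−A)/(16πσT_eq⁴)].
d = √[3.06×10²⁶ × 0.75 / (16π × 5.67×10⁻⁸ × (328)⁴)] = 8.34×10¹⁰ m = 0.558 AU.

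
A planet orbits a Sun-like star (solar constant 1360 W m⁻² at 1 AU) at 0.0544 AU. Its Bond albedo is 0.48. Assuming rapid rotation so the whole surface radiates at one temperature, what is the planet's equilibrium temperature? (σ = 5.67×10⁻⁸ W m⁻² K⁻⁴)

T_eq ≈ 1010 K

Flux at 0.0544 AU: S = 1360/0.0544² = 4.60×10⁵ W m⁻².
Energy balance: absorbed = emitted ⇒ πR²·S(1−A) = 4πR²·σT_eq⁴, so T_eq⁴ = S(1−A)/(4σ).
T_eq = [4.60×10⁵ × 0.52 / (4 × 5.67×10⁻⁸)]^(1/4) = (1.05×10¹²)^(1/4) = 1010 K.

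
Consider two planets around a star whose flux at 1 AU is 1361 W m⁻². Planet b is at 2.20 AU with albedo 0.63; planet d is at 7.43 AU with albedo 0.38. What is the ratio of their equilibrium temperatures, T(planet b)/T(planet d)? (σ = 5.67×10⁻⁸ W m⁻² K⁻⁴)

T_eq = [S₀(1−A)/(4σd²)]^(1/4), so T ∝ (1−A)^(1/4) / √d.
T₁ = [1361×0.37/(4×5.67×10⁻⁸×2.20²)]^(1/4) = 146.35 K.
T₂ = [1361×0.62/(4×5.67×10⁻⁸×7.43²)]^(1/4) = 90.61 K.

T₁/T₂ ≈ 1.615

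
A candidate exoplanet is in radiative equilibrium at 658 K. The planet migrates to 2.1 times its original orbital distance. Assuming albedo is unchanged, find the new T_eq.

T_eq ≈ 454 K

T_eq ∝ L^(1/4) · d^(−1/2).
T′ = 658 / 2.1^(1/2) = 454 K.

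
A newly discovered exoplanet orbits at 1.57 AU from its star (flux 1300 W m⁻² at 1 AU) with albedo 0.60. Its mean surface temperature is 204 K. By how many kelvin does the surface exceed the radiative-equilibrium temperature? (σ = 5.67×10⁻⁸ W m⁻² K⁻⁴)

S = 1300/1.57² = 527.4 W m⁻².
T_eq = [S(1−A)/(4σ)]^(1/4) = [527.4×0.40/(4×5.67×10⁻⁸)]^(1/4) = 174.6 K.
ΔT = T_surf − T_eq = 204 − 174.6.

ΔT ≈ 29.4 K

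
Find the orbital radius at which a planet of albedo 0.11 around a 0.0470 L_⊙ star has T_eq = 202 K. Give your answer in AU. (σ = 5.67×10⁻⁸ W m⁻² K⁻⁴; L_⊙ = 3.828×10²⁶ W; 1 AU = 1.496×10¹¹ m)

L = 0.0470 × 3.828×10²⁶ = 1.80×10²⁵ W.
From T_eq⁴ = L(1−A)/(16πσd²): d = √[L(1−A)/(16πσT_eq⁴)].
d = √[1.80×10²⁵ × 0.89 / (16π × 5.67×10⁻⁸ × (202)⁴)] = 5.81×10¹⁰ m = 0.388 AU.

d ≈ 0.388 AU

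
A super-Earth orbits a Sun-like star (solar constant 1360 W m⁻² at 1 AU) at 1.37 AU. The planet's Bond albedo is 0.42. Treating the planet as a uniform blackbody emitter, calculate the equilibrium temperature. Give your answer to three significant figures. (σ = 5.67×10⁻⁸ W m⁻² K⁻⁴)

T_eq ≈ 207 K

Flux at 1.37 AU: S = 1360/1.37² = 725 W m⁻².
Energy balance: absorbed = emitted ⇒ πR²·S(1−A) = 4πR²·σT_eq⁴, so T_eq⁴ = S(1−A)/(4σ).
T_eq = [725 × 0.58 / (4 × 5.67×10⁻⁸)]^(1/4) = (1.85×10⁹)^(1/4) = 207 K.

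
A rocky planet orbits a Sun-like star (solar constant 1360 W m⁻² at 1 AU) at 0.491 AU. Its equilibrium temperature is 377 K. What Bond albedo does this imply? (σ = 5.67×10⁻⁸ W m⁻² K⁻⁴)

A ≈ 0.19

Flux at 0.491 AU: S = 1360/0.491² = 5640 W m⁻².
From T_eq⁴ = S(1−A)/(4σ): 1−A = 4σT_eq⁴/S.
1−A = 4 × 5.67×10⁻⁸ × (377)⁴ / 5640 = 0.812.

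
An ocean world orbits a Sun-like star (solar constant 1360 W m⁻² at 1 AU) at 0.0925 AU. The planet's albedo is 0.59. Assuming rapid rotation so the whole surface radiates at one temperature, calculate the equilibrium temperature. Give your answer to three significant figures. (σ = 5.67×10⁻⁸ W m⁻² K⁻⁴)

T_eq ≈ 732 K

Flux at 0.0925 AU: S = 1360/0.0925² = 1.59×10⁵ W m⁻².
Energy balance: absorbed = emitted ⇒ πR²·S(1−A) = 4πR²·σT_eq⁴, so T_eq⁴ = S(1−A)/(4σ).
T_eq = [1.59×10⁵ × 0.41 / (4 × 5.67×10⁻⁸)]^(1/4) = (2.87×10¹¹)^(1/4) = 732 K.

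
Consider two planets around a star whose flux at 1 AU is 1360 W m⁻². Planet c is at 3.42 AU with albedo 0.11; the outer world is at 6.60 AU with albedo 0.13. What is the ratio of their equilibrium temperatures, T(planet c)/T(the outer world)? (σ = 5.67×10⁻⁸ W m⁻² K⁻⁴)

T₁/T₂ ≈ 1.397

T_eq = [S₀(1−A)/(4σd²)]^(1/4), so T ∝ (1−A)^(1/4) / √d.
T₁ = [1360×0.89/(4×5.67×10⁻⁸×3.42²)]^(1/4) = 146.15 K.
T₂ = [1360×0.87/(4×5.67×10⁻⁸×6.60²)]^(1/4) = 104.61 K.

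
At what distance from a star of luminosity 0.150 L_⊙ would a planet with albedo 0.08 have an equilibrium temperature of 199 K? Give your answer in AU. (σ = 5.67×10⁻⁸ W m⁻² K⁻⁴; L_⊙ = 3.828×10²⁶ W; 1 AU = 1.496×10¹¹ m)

L = 0.150 × 3.828×10²⁶ = 5.74×10²⁵ W.
From T_eq⁴ = L(1−A)/(16πσd²): d = √[L(1−A)/(16πσT_eq⁴)].
d = √[5.74×10²⁵ × 0.92 / (16π × 5.67×10⁻⁸ × (199)⁴)] = 1.09×10¹¹ m = 0.727 AU.

d ≈ 0.727 AU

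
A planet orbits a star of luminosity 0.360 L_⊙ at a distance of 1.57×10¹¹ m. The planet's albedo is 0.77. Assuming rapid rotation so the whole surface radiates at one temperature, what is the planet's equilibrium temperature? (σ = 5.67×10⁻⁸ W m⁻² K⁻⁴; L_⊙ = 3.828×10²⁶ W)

L = 0.360 × 3.828×10²⁶ = 1.38×10²⁶ W.
Flux: S = L/(4πd²) = 1.38×10²⁶/(4π×(1.57×10¹¹)²) = 445 W m⁻².
Energy balance: absorbed = emitted ⇒ πR²·S(1−A) = 4πR²·σT_eq⁴, so T_eq⁴ = S(1−A)/(4σ).
T_eq = [445 × 0.23 / (4 × 5.67×10⁻⁸)]^(1/4) = (4.51×10⁸)^(1/4) = 146 K.

T_eq ≈ 146 K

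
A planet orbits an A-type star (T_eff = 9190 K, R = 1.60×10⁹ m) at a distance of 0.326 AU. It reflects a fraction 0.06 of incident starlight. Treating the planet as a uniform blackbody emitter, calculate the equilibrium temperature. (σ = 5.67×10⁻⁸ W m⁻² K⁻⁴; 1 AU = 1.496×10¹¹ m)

d = 0.326 AU = 4.88×10¹⁰ m.
L = 4πR_⋆²σT_⋆⁴ = 4π(1.60×10⁹)² × 5.67×10⁻⁸ × (9190)⁴ = 1.30×10²⁸ W.
S = L/(4πd²) = 4.35×10⁵ W m⁻².
Energy balance: absorbed = emitted ⇒ πR²·S(1−A) = 4πR²·σT_eq⁴, so T_eq⁴ = S(1−A)/(4σ).
T_eq = [4.35×10⁵ × 0.94 / (4 × 5.67×10⁻⁸)]^(1/4) = (1.80×10¹²)^(1/4) = 1160 K.

T_eq ≈ 1160 K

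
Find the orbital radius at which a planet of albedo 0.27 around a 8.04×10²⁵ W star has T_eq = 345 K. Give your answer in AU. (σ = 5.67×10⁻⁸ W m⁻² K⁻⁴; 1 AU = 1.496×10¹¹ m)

From T_eq⁴ = L(1−A)/(16πσd²): d = √[L(1−A)/(16πσT_eq⁴)].
d = √[8.04×10²⁵ × 0.73 / (16π × 5.67×10⁻⁸ × (345)⁴)] = 3.81×10¹⁰ m = 0.255 AU.

d ≈ 0.255 AU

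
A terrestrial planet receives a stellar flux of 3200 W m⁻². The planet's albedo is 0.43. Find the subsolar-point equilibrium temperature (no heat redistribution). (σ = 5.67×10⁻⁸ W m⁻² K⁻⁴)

T_ss ≈ 424 K

At the subsolar point the surface absorbs S(1−A) and emits σT⁴ per unit area — no factor of 4, since only the local patch is in balance.
T = [3200 × 0.57 / 5.67×10⁻⁸]^(1/4) = (3.22×10¹⁰)^(1/4) = 424 K.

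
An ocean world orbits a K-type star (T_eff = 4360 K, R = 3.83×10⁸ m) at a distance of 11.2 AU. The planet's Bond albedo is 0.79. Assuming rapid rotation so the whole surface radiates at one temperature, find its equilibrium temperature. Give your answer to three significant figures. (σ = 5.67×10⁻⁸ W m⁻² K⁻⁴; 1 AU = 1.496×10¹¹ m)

T_eq ≈ 31.6 K

d = 11.2 AU = 1.68×10¹² m.
L = 4πR_⋆²σT_⋆⁴ = 4π(3.83×10⁸)² × 5.67×10⁻⁸ × (4360)⁴ = 3.78×10²⁵ W.
S = L/(4πd²) = 1.07 W m⁻².
Energy balance: absorbed = emitted ⇒ πR²·S(1−A) = 4πR²·σT_eq⁴, so T_eq⁴ = S(1−A)/(4σ).
T_eq = [1.07 × 0.21 / (4 × 5.67×10⁻⁸)]^(1/4) = (9.91×10⁵)^(1/4) = 31.6 K.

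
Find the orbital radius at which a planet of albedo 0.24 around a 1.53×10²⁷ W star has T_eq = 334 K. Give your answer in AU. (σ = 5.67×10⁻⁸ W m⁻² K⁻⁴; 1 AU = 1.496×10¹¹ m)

d ≈ 1.21 AU

From T_eq⁴ = L(1−A)/(16πσd²): d = √[L(1−A)/(16πσT_eq⁴)].
d = √[1.53×10²⁷ × 0.76 / (16π × 5.67×10⁻⁸ × (334)⁴)] = 1.81×10¹¹ m = 1.21 AU.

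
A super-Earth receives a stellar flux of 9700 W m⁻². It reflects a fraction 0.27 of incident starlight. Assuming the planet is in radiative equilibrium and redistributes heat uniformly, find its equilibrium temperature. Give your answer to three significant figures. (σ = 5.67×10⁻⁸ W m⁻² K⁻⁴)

Energy balance: absorbed = emitted ⇒ πR²·S(1−A) = 4πR²·σT_eq⁴, so T_eq⁴ = S(1−A)/(4σ).
T_eq = [9700 × 0.73 / (4 × 5.67×10⁻⁸)]^(1/4) = (3.12×10¹⁰)^(1/4) = 420 K.

T_eq ≈ 420 K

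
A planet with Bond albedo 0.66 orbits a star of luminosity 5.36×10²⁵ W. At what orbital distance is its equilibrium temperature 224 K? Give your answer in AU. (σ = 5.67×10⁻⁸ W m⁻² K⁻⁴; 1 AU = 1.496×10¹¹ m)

From T_eq⁴ = L(1−A)/(16πσd²): d = √[L(1−A)/(16πσT_eq⁴)].
d = √[5.36×10²⁵ × 0.34 / (16π × 5.67×10⁻⁸ × (224)⁴)] = 5.04×10¹⁰ m = 0.337 AU.

d ≈ 0.337 AU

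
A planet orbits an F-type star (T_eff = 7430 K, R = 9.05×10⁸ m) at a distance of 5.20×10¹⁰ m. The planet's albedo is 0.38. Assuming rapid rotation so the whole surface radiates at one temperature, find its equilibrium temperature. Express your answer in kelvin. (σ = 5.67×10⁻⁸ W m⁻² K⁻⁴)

T_eq ≈ 615 K

L = 4πR_⋆²σT_⋆⁴ = 4π(9.05×10⁸)² × 5.67×10⁻⁸ × (7430)⁴ = 1.78×10²⁷ W.
S = L/(4πd²) = 5.23×10⁴ W m⁻².
Energy balance: absorbed = emitted ⇒ πR²·S(1−A) = 4πR²·σT_eq⁴, so T_eq⁴ = S(1−A)/(4σ).
T_eq = [5.23×10⁴ × 0.62 / (4 × 5.67×10⁻⁸)]^(1/4) = (1.43×10¹¹)^(1/4) = 615 K.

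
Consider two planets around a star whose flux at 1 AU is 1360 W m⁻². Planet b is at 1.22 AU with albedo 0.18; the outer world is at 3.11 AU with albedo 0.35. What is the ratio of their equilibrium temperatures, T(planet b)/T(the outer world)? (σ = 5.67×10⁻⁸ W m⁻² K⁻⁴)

T₁/T₂ ≈ 1.692

T_eq = [S₀(1−A)/(4σd²)]^(1/4), so T ∝ (1−A)^(1/4) / √d.
T₁ = [1360×0.82/(4×5.67×10⁻⁸×1.22²)]^(1/4) = 239.74 K.
T₂ = [1360×0.65/(4×5.67×10⁻⁸×3.11²)]^(1/4) = 141.68 K.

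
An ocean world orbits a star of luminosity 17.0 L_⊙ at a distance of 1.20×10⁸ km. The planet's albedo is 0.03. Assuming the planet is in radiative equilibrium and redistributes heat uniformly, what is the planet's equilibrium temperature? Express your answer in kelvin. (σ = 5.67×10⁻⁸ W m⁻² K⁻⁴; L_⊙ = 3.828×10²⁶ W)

d = 1.20×10⁸ km = 1.20×10¹¹ m.
L = 17.0 × 3.828×10²⁶ = 6.51×10²⁷ W.
Flux: S = L/(4πd²) = 6.51×10²⁷/(4π×(1.20×10¹¹)²) = 3.60×10⁴ W m⁻².
Energy balance: absorbed = emitted ⇒ πR²·S(1−A) = 4πR²·σT_eq⁴, so T_eq⁴ = S(1−A)/(4σ).
T_eq = [3.60×10⁴ × 0.97 / (4 × 5.67×10⁻⁸)]^(1/4) = (1.54×10¹¹)^(1/4) = 626 K.

T_eq ≈ 626 K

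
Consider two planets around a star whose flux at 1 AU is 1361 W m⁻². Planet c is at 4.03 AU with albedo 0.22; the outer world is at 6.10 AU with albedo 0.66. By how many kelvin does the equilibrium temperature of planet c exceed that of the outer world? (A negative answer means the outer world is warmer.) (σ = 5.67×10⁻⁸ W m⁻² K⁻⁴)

T_eq = [S₀(1−A)/(4σd²)]^(1/4), so T ∝ (1−A)^(1/4) / √d.
T₁ = [1361×0.78/(4×5.67×10⁻⁸×4.03²)]^(1/4) = 130.29 K.
T₂ = [1361×0.34/(4×5.67×10⁻⁸×6.10²)]^(1/4) = 86.05 K.

ΔT ≈ 44.2 K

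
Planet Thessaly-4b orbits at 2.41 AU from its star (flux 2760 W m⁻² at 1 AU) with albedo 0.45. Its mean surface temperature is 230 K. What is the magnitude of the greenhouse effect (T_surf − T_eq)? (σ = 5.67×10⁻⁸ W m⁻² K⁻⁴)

S = 2760/2.41² = 475.2 W m⁻².
T_eq = [S(1−A)/(4σ)]^(1/4) = [475.2×0.55/(4×5.67×10⁻⁸)]^(1/4) = 184.2 K.
ΔT = T_surf − T_eq = 230 − 184.2.

ΔT ≈ 45.8 K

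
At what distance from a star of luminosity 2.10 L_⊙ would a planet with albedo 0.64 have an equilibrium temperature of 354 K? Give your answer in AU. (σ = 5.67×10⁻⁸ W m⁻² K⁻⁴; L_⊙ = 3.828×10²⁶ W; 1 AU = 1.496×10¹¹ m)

L = 2.10 × 3.828×10²⁶ = 8.04×10²⁶ W.
From T_eq⁴ = L(1−A)/(16πσd²): d = √[L(1−A)/(16πσT_eq⁴)].
d = √[8.04×10²⁶ × 0.36 / (16π × 5.67×10⁻⁸ × (354)⁴)] = 8.04×10¹⁰ m = 0.538 AU.

d ≈ 0.538 AU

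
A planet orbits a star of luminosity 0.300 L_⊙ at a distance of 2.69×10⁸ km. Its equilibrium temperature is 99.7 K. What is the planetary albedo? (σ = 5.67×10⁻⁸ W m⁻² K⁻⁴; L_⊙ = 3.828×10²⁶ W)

A ≈ 0.82

d = 2.69×10⁸ km = 2.69×10¹¹ m.
L = 0.300 × 3.828×10²⁶ = 1.15×10²⁶ W.
Flux: S = L/(4πd²) = 1.15×10²⁶/(4π×(2.69×10¹¹)²) = 126 W m⁻².
From T_eq⁴ = S(1−A)/(4σ): 1−A = 4σT_eq⁴/S.
1−A = 4 × 5.67×10⁻⁸ × (99.7)⁴ / 126 = 0.177.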